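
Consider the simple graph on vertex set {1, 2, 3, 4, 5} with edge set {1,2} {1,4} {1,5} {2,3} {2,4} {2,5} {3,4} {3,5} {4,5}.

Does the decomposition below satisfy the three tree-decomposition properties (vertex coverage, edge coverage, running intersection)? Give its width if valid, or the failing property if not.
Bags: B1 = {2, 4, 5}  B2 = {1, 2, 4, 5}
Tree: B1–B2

A tree decomposition must satisfy three properties: every vertex lies in some bag; for every edge, both endpoints lie together in some bag; and for every vertex, the bags containing it form a connected subtree. Here vertex 3 appears in no bag, so the decomposition is invalid.

No — vertex 3 appears in no bag.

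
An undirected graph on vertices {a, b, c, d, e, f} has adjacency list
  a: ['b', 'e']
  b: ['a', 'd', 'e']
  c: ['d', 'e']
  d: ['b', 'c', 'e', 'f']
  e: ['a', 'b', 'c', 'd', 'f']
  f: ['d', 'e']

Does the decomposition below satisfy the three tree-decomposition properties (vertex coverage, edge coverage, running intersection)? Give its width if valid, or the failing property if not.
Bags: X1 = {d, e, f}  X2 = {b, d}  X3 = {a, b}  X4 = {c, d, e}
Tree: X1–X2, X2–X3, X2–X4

A tree decomposition must satisfy three properties: every vertex lies in some bag; for every edge, both endpoints lie together in some bag; and for every vertex, the bags containing it form a connected subtree. Here edge (e,b) lies in no bag, so the decomposition is invalid.

No — edge (e,b) lies in no bag.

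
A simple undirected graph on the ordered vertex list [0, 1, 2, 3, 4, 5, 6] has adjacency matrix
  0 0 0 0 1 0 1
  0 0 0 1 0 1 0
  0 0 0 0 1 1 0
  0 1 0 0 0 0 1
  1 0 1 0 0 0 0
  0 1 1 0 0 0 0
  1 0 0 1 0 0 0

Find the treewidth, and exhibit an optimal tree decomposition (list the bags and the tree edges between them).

Every bag has size at most 3, so the width is 3 − 1 = 2 and tw(G) ≤ 2. The edges 2–4–0–6–3–1–5–2 form a cycle, so G is not a tree and its treewidth is at least 2. Therefore the treewidth is 2.

Treewidth 2.
One optimal decomposition is:
Bags: B1 = {0, 2, 4}  B2 = {0, 2, 6}  B3 = {2, 3, 6}  B4 = {1, 2, 3}  B5 = {1, 2, 5}
Tree: B1–B2, B2–B3, B3–B4, B4–B5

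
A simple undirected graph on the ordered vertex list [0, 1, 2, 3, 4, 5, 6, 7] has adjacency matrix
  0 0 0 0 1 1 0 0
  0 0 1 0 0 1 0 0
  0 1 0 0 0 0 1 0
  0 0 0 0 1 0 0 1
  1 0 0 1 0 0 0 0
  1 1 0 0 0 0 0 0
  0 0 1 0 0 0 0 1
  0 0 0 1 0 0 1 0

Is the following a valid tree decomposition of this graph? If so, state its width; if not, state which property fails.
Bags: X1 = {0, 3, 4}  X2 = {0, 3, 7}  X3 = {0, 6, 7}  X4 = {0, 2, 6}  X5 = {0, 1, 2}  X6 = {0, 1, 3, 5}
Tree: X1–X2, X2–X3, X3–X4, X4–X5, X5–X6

No — bags containing vertex 3 are not connected in the tree.

A tree decomposition must satisfy three properties: every vertex lies in some bag; for every edge, both endpoints lie together in some bag; and for every vertex, the bags containing it form a connected subtree. Here bags containing vertex 3 are not connected in the tree, so the decomposition is invalid.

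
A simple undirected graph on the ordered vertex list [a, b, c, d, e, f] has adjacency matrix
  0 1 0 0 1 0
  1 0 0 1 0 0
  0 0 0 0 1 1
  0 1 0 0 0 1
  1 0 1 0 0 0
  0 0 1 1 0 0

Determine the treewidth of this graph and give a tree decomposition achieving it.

Each bag holds 3 vertices, so the decomposition has width 2, which upper-bounds the treewidth. Since b–a–e–c–f–d–b is a cycle in G, G is not acyclic. Forests are exactly the graphs of treewidth ≤ 1, so tw(G) ≥ 2. Combining the bounds, tw(G) = 2.

Treewidth 2.
Bags: B1 = {a, b, e}  B2 = {b, c, e}  B3 = {b, c, f}  B4 = {b, d, f}
Tree: B1–B2, B2–B3, B3–B4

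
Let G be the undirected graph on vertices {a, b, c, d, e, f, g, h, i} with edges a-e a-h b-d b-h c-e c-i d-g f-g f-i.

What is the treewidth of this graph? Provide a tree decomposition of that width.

Treewidth 2.
One optimal decomposition is:
Bags: B1 = {b, d, g}  B2 = {b, f, g}  B3 = {b, f, i}  B4 = {b, c, i}  B5 = {b, c, e}  B6 = {a, b, e}  B7 = {a, b, h}
Tree: B1–B2, B2–B3, B3–B4, B4–B5, B5–B6, B6–B7

The largest bag has 3 vertices, giving width 2; this decomposition certifies tw(G) ≤ 2. The edges b–d–g–f–i–c–e–a–h–b form a cycle, so G is not a tree and its treewidth is at least 2. Hence tw(G) = 2 exactly.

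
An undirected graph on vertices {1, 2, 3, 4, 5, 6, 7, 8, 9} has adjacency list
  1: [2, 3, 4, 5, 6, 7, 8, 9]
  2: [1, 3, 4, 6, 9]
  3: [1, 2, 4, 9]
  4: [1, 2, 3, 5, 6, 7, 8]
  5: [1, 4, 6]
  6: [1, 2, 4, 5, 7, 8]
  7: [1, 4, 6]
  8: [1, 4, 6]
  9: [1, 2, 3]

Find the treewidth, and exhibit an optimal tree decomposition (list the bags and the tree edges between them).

Each bag holds 4 vertices, so the decomposition has width 3, which upper-bounds the treewidth. On the other hand G contains the 4-clique {1, 2, 3, 9}. A clique must lie in a single bag of any decomposition, so no decomposition can have width below 3. Combining the bounds, tw(G) = 3.

Treewidth 3.
One optimal decomposition is:
Bags: B1 = {1, 2, 4, 6}  B2 = {1, 2, 3, 4}  B3 = {1, 2, 3, 9}  B4 = {1, 4, 6, 8}  B5 = {1, 4, 5, 6}  B6 = {1, 4, 6, 7}
Tree: B1–B2, B2–B3, B1–B4, B4–B5, B4–B6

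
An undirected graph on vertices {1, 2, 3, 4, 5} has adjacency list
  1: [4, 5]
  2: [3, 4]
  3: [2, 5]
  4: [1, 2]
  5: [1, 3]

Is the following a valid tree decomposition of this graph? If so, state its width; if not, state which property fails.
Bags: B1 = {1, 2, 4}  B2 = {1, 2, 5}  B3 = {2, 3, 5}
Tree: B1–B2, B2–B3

Yes; width 2.

Vertex coverage: the bags together contain {1, 2, 3, 4, 5}, the full vertex set. Edge coverage: each edge of G has both endpoints in at least one bag. Running intersection: for every vertex, the bags containing it form a connected subtree. All three properties hold, so this is a valid tree decomposition of width max|bag| − 1 = 2, and hence tw(G) ≤ 2.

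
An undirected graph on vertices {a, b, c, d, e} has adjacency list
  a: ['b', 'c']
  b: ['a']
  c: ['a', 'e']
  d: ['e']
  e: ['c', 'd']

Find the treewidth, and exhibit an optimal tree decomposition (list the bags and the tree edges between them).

The largest bag has 2 vertices, giving width 1; this decomposition certifies tw(G) ≤ 1. Any graph with an edge has treewidth ≥ 1, and G has the edge b–a. Hence tw(G) = 1 exactly.

Treewidth 1.
Bags: B1 = {a, b}  B2 = {a, c}  B3 = {c, e}  B4 = {d, e}
Tree: B1–B2, B2–B3, B3–B4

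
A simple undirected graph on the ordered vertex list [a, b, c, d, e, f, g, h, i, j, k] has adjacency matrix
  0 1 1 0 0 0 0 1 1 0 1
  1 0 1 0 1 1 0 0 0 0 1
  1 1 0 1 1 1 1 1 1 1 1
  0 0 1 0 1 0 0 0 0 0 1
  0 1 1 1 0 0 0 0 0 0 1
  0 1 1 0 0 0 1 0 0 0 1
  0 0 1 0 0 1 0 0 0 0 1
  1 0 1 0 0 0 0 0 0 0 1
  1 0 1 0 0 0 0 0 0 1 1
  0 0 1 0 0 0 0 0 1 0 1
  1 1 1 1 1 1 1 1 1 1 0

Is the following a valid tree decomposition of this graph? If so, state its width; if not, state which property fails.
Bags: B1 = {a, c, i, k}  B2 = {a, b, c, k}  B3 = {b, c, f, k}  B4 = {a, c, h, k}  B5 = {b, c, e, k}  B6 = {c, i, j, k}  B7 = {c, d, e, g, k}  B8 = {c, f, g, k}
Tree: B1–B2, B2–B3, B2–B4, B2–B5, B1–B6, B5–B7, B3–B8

No — bags containing vertex g are not connected in the tree.

A tree decomposition must satisfy three properties: every vertex lies in some bag; for every edge, both endpoints lie together in some bag; and for every vertex, the bags containing it form a connected subtree. Here bags containing vertex g are not connected in the tree, so the decomposition is invalid.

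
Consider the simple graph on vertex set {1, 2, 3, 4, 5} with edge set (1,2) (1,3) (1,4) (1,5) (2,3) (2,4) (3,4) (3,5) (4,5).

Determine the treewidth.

3

A width-3 tree decomposition is:
Bags: B1 = {1, 2, 3, 4}  B2 = {1, 3, 4, 5}
Tree: B1–B2
The largest bag has 4 vertices, giving width 3; this decomposition certifies tw(G) ≤ 3. On the other hand G contains the 4-clique {1, 2, 3, 4}. A clique must lie in a single bag of any decomposition, so no decomposition can have width below 3. Therefore the treewidth is 3.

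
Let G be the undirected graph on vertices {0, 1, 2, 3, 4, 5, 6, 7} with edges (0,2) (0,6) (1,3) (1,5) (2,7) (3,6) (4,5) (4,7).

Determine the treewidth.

A width-2 tree decomposition is:
Bags: B1 = {2, 4, 7}  B2 = {0, 2, 4}  B3 = {0, 4, 6}  B4 = {3, 4, 6}  B5 = {1, 3, 4}  B6 = {1, 4, 5}
Tree: B1–B2, B2–B3, B3–B4, B4–B5, B5–B6
Each bag holds 3 vertices, so the decomposition has width 2, which upper-bounds the treewidth. The edges 4–7–2–0–6–3–1–5–4 form a cycle, so G is not a tree and its treewidth is at least 2. Therefore the treewidth is 2.

2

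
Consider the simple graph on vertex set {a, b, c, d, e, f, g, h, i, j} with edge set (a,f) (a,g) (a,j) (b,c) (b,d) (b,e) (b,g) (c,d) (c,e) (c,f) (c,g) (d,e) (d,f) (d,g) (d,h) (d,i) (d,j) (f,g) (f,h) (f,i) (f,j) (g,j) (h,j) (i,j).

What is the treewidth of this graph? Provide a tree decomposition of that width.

Treewidth 3.
Bags: B1 = {c, d, f, g}  B2 = {b, c, d, g}  B3 = {d, f, g, j}  B4 = {d, f, i, j}  B5 = {a, f, g, j}  B6 = {d, f, h, j}  B7 = {b, c, d, e}
Tree: B1–B2, B1–B3, B3–B4, B3–B5, B4–B6, B2–B7

Each bag holds 4 vertices, so the decomposition has width 3, which upper-bounds the treewidth. For the lower bound, the 4 vertices {b, c, d, e} are pairwise adjacent, and any tree decomposition puts a clique entirely inside one bag — forcing width ≥ 3. Hence tw(G) = 3 exactly.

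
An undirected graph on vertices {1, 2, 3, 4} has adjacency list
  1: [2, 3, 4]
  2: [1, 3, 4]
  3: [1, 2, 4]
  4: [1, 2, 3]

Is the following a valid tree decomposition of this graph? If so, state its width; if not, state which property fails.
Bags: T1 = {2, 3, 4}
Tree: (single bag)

A tree decomposition must satisfy three properties: every vertex lies in some bag; for every edge, both endpoints lie together in some bag; and for every vertex, the bags containing it form a connected subtree. Here vertex 1 appears in no bag, so the decomposition is invalid.

No — vertex 1 appears in no bag.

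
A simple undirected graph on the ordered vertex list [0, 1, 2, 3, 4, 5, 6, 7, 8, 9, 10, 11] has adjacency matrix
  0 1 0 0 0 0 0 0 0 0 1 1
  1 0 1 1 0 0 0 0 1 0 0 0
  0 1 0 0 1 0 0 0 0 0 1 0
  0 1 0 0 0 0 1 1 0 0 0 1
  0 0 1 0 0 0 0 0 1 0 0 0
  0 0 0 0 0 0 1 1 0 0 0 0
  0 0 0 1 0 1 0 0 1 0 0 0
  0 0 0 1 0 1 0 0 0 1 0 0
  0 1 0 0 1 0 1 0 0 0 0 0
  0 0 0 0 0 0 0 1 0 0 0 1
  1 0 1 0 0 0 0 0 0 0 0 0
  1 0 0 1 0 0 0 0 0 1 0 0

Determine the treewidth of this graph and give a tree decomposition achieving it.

The largest bag has 4 vertices, giving width 3; this decomposition certifies tw(G) ≤ 3. For the lower bound: the 4 vertex sets {5,7,9}, {6}, {3}, {0,1,8,11} are disjoint, each induces a connected subgraph, and every pair is joined by at least one edge of G. Contracting each set to a single vertex therefore yields K_{4} as a minor, and since treewidth is minor-monotone, tw(G) ≥ tw(K_{4}) = 3. Hence tw(G) = 3 exactly.

Treewidth 3.
One optimal decomposition is:
Bags: B1 = {5, 6, 7, 9}  B2 = {3, 6, 7, 9}  B3 = {3, 6, 9, 11}  B4 = {3, 6, 8, 11}  B5 = {1, 3, 8, 11}  B6 = {0, 1, 8, 11}  B7 = {0, 1, 4, 8}  B8 = {0, 1, 2, 4}  B9 = {0, 2, 4, 10}
Tree: B1–B2, B2–B3, B3–B4, B4–B5, B5–B6, B6–B7, B7–B8, B8–B9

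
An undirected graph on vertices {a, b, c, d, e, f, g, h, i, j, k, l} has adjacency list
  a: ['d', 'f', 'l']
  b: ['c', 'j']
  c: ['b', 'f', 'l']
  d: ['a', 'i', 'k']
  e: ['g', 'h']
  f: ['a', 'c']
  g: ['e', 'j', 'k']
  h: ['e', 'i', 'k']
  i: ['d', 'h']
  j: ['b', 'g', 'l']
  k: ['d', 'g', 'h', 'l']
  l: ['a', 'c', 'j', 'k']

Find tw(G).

A width-3 tree decomposition is:
Bags: B1 = {a, b, c, f}  B2 = {a, b, c, l}  B3 = {a, b, j, l}  B4 = {a, d, j, l}  B5 = {d, j, k, l}  B6 = {d, g, j, k}  B7 = {d, g, i, k}  B8 = {g, h, i, k}  B9 = {e, g, h, i}
Tree: B1–B2, B2–B3, B3–B4, B4–B5, B5–B6, B6–B7, B7–B8, B8–B9
Every bag has size at most 4, so the width is 4 − 1 = 3 and tw(G) ≤ 3. For the lower bound: the 4 vertex sets {b,c,f}, {a}, {l}, {d,g,j,k} are disjoint, each induces a connected subgraph, and every pair is joined by at least one edge of G. Contracting each set to a single vertex therefore yields K_{4} as a minor, and since treewidth is minor-monotone, tw(G) ≥ tw(K_{4}) = 3. Hence tw(G) = 3 exactly.

3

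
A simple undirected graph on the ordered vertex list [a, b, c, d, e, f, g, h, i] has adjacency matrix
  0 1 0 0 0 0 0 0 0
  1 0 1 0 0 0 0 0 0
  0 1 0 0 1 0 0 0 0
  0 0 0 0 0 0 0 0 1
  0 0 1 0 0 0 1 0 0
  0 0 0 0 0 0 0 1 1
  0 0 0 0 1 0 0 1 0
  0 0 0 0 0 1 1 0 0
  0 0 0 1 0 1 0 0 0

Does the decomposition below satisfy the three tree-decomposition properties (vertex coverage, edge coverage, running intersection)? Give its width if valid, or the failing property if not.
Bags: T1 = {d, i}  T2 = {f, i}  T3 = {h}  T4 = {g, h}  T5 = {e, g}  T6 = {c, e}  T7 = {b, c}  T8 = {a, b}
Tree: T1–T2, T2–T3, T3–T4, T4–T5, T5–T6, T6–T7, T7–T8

No — edge (f,h) lies in no bag.

A tree decomposition must satisfy three properties: every vertex lies in some bag; for every edge, both endpoints lie together in some bag; and for every vertex, the bags containing it form a connected subtree. Here edge (f,h) lies in no bag, so the decomposition is invalid.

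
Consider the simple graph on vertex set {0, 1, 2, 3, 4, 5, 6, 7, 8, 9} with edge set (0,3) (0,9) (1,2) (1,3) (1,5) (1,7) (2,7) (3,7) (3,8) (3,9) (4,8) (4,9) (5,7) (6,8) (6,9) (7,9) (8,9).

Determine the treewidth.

2

A width-2 tree decomposition is:
Bags: B1 = {0, 3, 9}  B2 = {3, 7, 9}  B3 = {3, 8, 9}  B4 = {1, 3, 7}  B5 = {4, 8, 9}  B6 = {6, 8, 9}  B7 = {1, 5, 7}  B8 = {1, 2, 7}
Tree: B1–B2, B2–B3, B2–B4, B3–B5, B5–B6, B4–B7, B4–B8
Each bag holds 3 vertices, so the decomposition has width 2, which upper-bounds the treewidth. For the lower bound, the 3 vertices {1, 2, 7} are pairwise adjacent, and any tree decomposition puts a clique entirely inside one bag — forcing width ≥ 2. The upper and lower bounds meet at 2, so that is the treewidth.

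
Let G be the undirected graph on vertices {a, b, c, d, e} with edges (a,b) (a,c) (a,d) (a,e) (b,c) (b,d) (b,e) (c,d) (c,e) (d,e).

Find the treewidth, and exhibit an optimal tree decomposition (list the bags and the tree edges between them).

Treewidth 4.
One optimal decomposition is:
Bags: B1 = {a, b, c, d, e}
Tree: (single bag)

With just one bag of size 5, the width is 5 − 1 = 4, so tw(G) ≤ 4. Conversely, {a, b, c, d, e} is a clique of size 5, and the vertices of any clique must share a bag in every tree decomposition; so some bag has ≥ 5 vertices and tw(G) ≥ 4. Hence tw(G) = 4 exactly.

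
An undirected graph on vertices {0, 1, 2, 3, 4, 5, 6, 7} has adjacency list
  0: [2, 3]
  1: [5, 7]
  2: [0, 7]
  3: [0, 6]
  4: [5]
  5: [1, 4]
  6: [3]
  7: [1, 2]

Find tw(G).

1

A width-1 tree decomposition is:
Bags: B1 = {4, 5}  B2 = {1, 5}  B3 = {1, 7}  B4 = {2, 7}  B5 = {0, 2}  B6 = {0, 3}  B7 = {3, 6}
Tree: B1–B2, B2–B3, B3–B4, B4–B5, B5–B6, B6–B7
The largest bag has 2 vertices, giving width 1; this decomposition certifies tw(G) ≤ 1. Since G has at least one edge (e.g. 4–5), it is not an edgeless graph, so tw(G) ≥ 1. Hence tw(G) = 1 exactly.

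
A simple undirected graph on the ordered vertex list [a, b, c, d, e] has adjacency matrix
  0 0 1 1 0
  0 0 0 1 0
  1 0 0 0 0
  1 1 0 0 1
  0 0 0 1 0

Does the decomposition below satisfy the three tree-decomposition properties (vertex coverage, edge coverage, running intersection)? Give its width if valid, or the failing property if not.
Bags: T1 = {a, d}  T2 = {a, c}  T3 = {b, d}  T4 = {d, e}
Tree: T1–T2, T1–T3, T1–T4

Yes; width 1.

Checking the three conditions: (i) the bags cover all of {a, b, c, d, e}; (ii) for each edge, some bag contains both endpoints; (iii) the bags containing any fixed vertex form a subtree. All hold, so the decomposition is valid with width 2 − 1 = 1.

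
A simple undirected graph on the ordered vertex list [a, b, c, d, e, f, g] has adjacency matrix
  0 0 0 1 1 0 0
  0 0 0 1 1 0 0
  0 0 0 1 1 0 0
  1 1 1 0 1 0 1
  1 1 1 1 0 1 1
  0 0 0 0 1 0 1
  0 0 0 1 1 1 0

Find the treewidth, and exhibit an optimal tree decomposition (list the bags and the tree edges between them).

The largest bag has 3 vertices, giving width 2; this decomposition certifies tw(G) ≤ 2. For the lower bound, the 3 vertices {d, e, g} are pairwise adjacent, and any tree decomposition puts a clique entirely inside one bag — forcing width ≥ 2. Therefore the treewidth is 2.

Treewidth 2.
One optimal decomposition is:
Bags: B1 = {a, d, e}  B2 = {b, d, e}  B3 = {d, e, g}  B4 = {e, f, g}  B5 = {c, d, e}
Tree: B1–B2, B1–B3, B3–B4, B1–B5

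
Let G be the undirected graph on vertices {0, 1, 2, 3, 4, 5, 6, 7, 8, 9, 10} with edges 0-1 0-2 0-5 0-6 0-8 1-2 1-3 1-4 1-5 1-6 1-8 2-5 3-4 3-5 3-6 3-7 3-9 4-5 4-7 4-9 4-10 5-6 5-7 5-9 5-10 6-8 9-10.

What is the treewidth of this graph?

A width-3 tree decomposition is:
Bags: B1 = {4, 5, 9, 10}  B2 = {3, 4, 5, 9}  B3 = {1, 3, 4, 5}  B4 = {1, 3, 5, 6}  B5 = {0, 1, 5, 6}  B6 = {0, 1, 6, 8}  B7 = {0, 1, 2, 5}  B8 = {3, 4, 5, 7}
Tree: B1–B2, B2–B3, B3–B4, B4–B5, B5–B6, B5–B7, B2–B8
Every bag has size at most 4, so the width is 4 − 1 = 3 and tw(G) ≤ 3. Conversely, {0, 1, 6, 8} is a clique of size 4, and the vertices of any clique must share a bag in every tree decomposition; so some bag has ≥ 4 vertices and tw(G) ≥ 3. Combining the bounds, tw(G) = 3.

3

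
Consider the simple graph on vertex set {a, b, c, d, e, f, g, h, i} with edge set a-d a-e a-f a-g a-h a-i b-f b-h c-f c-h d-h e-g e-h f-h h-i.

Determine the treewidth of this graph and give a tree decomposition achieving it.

Treewidth 2.
Bags: B1 = {a, e, h}  B2 = {a, f, h}  B3 = {a, e, g}  B4 = {a, d, h}  B5 = {c, f, h}  B6 = {a, h, i}  B7 = {b, f, h}
Tree: B1–B2, B1–B3, B2–B4, B2–B5, B4–B6, B2–B7

Each bag holds 3 vertices, so the decomposition has width 2, which upper-bounds the treewidth. On the other hand G contains the 3-clique {a, e, g}. A clique must lie in a single bag of any decomposition, so no decomposition can have width below 2. Hence tw(G) = 2 exactly.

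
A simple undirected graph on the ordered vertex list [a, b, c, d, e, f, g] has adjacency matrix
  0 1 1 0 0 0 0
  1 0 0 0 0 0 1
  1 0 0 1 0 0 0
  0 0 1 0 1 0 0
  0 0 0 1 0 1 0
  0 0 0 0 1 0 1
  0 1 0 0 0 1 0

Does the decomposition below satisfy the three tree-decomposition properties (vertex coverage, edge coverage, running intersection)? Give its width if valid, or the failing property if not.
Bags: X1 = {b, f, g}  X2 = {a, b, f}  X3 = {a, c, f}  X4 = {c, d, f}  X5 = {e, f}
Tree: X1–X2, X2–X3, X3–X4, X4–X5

No — edge (d,e) lies in no bag.

A tree decomposition must satisfy three properties: every vertex lies in some bag; for every edge, both endpoints lie together in some bag; and for every vertex, the bags containing it form a connected subtree. Here edge (d,e) lies in no bag, so the decomposition is invalid.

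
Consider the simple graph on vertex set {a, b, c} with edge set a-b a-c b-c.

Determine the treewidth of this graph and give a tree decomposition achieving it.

Treewidth 2.
One optimal decomposition is:
Bags: B1 = {a, b, c}
Tree: (single bag)

A single bag containing all 3 vertices is trivially a valid decomposition of width 2. On the other hand G contains the 3-clique {a, b, c}. A clique must lie in a single bag of any decomposition, so no decomposition can have width below 2. Therefore the treewidth is 2.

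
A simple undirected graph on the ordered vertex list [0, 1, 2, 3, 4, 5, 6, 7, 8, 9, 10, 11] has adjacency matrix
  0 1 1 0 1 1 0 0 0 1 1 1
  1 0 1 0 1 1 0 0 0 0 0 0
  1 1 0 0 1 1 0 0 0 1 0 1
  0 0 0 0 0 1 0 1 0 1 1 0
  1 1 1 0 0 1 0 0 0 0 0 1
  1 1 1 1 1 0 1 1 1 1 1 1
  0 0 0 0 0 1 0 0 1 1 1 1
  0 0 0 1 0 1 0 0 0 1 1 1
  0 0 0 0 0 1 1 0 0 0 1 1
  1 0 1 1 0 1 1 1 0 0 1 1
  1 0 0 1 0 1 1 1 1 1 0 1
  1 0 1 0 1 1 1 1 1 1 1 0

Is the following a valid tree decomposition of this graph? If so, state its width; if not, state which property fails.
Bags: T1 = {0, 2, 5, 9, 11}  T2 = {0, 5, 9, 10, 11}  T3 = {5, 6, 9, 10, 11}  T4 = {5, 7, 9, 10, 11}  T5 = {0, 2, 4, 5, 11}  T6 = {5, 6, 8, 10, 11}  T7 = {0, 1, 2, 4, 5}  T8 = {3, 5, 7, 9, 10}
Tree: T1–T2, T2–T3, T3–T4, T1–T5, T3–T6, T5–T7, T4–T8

Yes; width 4.

Vertex coverage: the bags together contain {0, 1, 2, 3, 4, 5, 6, 7, 8, 9, 10, 11}, the full vertex set. Edge coverage: each edge of G has both endpoints in at least one bag. Running intersection: for every vertex, the bags containing it form a connected subtree. All three properties hold, so this is a valid tree decomposition of width max|bag| − 1 = 4, and hence tw(G) ≤ 4.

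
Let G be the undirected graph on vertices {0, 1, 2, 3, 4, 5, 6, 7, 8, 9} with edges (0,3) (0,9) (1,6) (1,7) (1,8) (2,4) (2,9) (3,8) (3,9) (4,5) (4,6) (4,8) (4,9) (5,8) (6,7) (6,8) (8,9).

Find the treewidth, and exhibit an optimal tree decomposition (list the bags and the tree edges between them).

The largest bag has 3 vertices, giving width 2; this decomposition certifies tw(G) ≤ 2. Conversely, {0, 3, 9} is a clique of size 3, and the vertices of any clique must share a bag in every tree decomposition; so some bag has ≥ 3 vertices and tw(G) ≥ 2. Combining the bounds, tw(G) = 2.

Treewidth 2.
Bags: B1 = {4, 6, 8}  B2 = {4, 8, 9}  B3 = {3, 8, 9}  B4 = {1, 6, 8}  B5 = {4, 5, 8}  B6 = {2, 4, 9}  B7 = {1, 6, 7}  B8 = {0, 3, 9}
Tree: B1–B2, B2–B3, B1–B4, B2–B5, B2–B6, B4–B7, B3–B8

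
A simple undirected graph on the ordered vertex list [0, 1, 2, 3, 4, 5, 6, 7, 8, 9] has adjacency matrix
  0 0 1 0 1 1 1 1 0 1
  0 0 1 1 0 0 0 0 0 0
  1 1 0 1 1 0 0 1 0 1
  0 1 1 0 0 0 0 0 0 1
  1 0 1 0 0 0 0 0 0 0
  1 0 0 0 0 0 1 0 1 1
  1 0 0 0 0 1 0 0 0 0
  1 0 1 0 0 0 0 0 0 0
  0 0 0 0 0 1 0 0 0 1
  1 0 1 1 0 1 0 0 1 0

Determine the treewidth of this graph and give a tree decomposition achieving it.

Every bag has size at most 3, so the width is 3 − 1 = 2 and tw(G) ≤ 2. For the lower bound, the 3 vertices {0, 2, 9} are pairwise adjacent, and any tree decomposition puts a clique entirely inside one bag — forcing width ≥ 2. Hence tw(G) = 2 exactly.

Treewidth 2.
Bags: B1 = {1, 2, 3}  B2 = {2, 3, 9}  B3 = {0, 2, 9}  B4 = {0, 5, 9}  B5 = {5, 8, 9}  B6 = {0, 5, 6}  B7 = {0, 2, 7}  B8 = {0, 2, 4}
Tree: B1–B2, B2–B3, B3–B4, B4–B5, B4–B6, B3–B7, B7–B8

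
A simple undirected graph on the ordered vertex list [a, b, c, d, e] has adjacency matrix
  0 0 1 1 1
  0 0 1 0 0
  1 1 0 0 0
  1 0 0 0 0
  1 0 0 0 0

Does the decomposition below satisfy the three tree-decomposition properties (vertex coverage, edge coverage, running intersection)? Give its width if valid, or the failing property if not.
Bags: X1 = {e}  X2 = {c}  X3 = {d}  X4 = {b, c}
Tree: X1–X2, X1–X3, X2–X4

A tree decomposition must satisfy three properties: every vertex lies in some bag; for every edge, both endpoints lie together in some bag; and for every vertex, the bags containing it form a connected subtree. Here vertex a appears in no bag, so the decomposition is invalid.

No — vertex a appears in no bag.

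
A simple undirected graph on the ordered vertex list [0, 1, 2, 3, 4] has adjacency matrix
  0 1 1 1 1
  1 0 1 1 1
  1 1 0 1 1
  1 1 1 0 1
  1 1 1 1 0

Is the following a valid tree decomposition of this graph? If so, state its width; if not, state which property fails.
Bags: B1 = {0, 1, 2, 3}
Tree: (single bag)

A tree decomposition must satisfy three properties: every vertex lies in some bag; for every edge, both endpoints lie together in some bag; and for every vertex, the bags containing it form a connected subtree. Here vertex 4 appears in no bag, so the decomposition is invalid.

No — vertex 4 appears in no bag.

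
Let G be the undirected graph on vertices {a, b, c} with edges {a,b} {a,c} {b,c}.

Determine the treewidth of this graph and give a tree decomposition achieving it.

With just one bag of size 3, the width is 3 − 1 = 2, so tw(G) ≤ 2. Conversely, {a, b, c} is a clique of size 3, and the vertices of any clique must share a bag in every tree decomposition; so some bag has ≥ 3 vertices and tw(G) ≥ 2. Therefore the treewidth is 2.

Treewidth 2.
Bags: B1 = {a, b, c}
Tree: (single bag)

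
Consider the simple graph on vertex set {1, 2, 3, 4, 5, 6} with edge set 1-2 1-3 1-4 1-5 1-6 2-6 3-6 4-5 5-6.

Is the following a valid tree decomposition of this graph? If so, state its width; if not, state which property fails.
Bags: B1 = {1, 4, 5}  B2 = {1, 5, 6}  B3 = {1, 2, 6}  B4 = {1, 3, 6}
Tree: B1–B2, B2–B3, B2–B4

Yes; width 2.

Checking the three conditions: (i) the bags cover all of {1, 2, 3, 4, 5, 6}; (ii) for each edge, some bag contains both endpoints; (iii) the bags containing any fixed vertex form a subtree. All hold, so the decomposition is valid with width 3 − 1 = 2.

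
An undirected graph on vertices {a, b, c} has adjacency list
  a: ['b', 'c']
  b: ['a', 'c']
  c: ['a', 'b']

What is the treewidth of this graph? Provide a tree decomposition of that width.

Treewidth 2.
One optimal decomposition is:
Bags: B1 = {a, b, c}
Tree: (single bag)

With just one bag of size 3, the width is 3 − 1 = 2, so tw(G) ≤ 2. For the lower bound, the 3 vertices {a, b, c} are pairwise adjacent, and any tree decomposition puts a clique entirely inside one bag — forcing width ≥ 2. The upper and lower bounds meet at 2, so that is the treewidth.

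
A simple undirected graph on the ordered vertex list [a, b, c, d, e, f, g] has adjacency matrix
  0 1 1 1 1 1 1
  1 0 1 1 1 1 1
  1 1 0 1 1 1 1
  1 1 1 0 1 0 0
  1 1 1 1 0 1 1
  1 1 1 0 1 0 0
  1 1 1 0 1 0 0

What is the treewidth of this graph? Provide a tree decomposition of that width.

The largest bag has 5 vertices, giving width 4; this decomposition certifies tw(G) ≤ 4. On the other hand G contains the 5-clique {a, b, c, d, e}. A clique must lie in a single bag of any decomposition, so no decomposition can have width below 4. Therefore the treewidth is 4.

Treewidth 4.
One optimal decomposition is:
Bags: B1 = {a, b, c, e, g}  B2 = {a, b, c, d, e}  B3 = {a, b, c, e, f}
Tree: B1–B2, B2–B3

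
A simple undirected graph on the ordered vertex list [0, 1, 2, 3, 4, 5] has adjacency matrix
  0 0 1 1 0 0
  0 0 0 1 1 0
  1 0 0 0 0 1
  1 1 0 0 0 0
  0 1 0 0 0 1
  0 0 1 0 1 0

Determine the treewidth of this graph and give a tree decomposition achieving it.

Every bag has size at most 3, so the width is 3 − 1 = 2 and tw(G) ≤ 2. For the lower bound, G contains the cycle 0–3–1–4–5–2–0, so G is not a forest; only forests have treewidth ≤ 1, hence tw(G) ≥ 2. Combining the bounds, tw(G) = 2.

Treewidth 2.
One such decomposition:
Bags: B1 = {0, 1, 3}  B2 = {0, 1, 4}  B3 = {0, 4, 5}  B4 = {0, 2, 5}
Tree: B1–B2, B2–B3, B3–B4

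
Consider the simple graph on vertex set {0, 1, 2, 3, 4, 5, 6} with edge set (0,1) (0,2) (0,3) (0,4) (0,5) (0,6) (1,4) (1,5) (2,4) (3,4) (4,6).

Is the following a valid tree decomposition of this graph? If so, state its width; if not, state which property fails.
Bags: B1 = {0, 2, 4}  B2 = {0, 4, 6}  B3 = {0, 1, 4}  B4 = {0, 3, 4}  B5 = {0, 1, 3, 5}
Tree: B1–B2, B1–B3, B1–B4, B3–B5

A tree decomposition must satisfy three properties: every vertex lies in some bag; for every edge, both endpoints lie together in some bag; and for every vertex, the bags containing it form a connected subtree. Here bags containing vertex 3 are not connected in the tree, so the decomposition is invalid.

No — bags containing vertex 3 are not connected in the tree.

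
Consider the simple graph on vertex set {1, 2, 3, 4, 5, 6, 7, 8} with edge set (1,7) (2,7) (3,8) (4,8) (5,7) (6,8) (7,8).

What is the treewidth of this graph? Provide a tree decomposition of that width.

Treewidth 1.
Bags: B1 = {6, 8}  B2 = {7, 8}  B3 = {1, 7}  B4 = {4, 8}  B5 = {3, 8}  B6 = {5, 7}  B7 = {2, 7}
Tree: B1–B2, B2–B3, B1–B4, B2–B5, B3–B6, B3–B7

Every bag has size at most 2, so the width is 2 − 1 = 1 and tw(G) ≤ 1. Any graph with an edge has treewidth ≥ 1, and G has the edge 6–8. Therefore the treewidth is 1.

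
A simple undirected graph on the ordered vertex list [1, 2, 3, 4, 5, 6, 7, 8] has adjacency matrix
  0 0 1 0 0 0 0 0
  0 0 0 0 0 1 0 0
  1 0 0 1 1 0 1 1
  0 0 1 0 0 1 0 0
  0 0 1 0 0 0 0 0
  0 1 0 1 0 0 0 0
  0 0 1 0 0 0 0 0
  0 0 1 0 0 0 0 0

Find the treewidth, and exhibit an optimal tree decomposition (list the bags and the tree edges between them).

Every bag has size at most 2, so the width is 2 − 1 = 1 and tw(G) ≤ 1. Since G has at least one edge (e.g. 6–4), it is not an edgeless graph, so tw(G) ≥ 1. The upper and lower bounds meet at 1, so that is the treewidth.

Treewidth 1.
Bags: B1 = {4, 6}  B2 = {2, 6}  B3 = {3, 4}  B4 = {3, 5}  B5 = {3, 7}  B6 = {3, 8}  B7 = {1, 3}
Tree: B1–B2, B1–B3, B3–B4, B3–B5, B3–B6, B3–B7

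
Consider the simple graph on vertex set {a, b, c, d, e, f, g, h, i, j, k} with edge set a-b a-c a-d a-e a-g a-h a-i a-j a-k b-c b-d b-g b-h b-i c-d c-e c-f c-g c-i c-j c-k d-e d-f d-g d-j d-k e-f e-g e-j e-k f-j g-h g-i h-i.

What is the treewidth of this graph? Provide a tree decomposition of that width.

Each bag holds 5 vertices, so the decomposition has width 4, which upper-bounds the treewidth. Conversely, {a, b, g, h, i} is a clique of size 5, and the vertices of any clique must share a bag in every tree decomposition; so some bag has ≥ 5 vertices and tw(G) ≥ 4. Hence tw(G) = 4 exactly.

Treewidth 4.
One such decomposition:
Bags: B1 = {a, b, c, g, i}  B2 = {a, b, c, d, g}  B3 = {a, c, d, e, g}  B4 = {a, c, d, e, j}  B5 = {c, d, e, f, j}  B6 = {a, b, g, h, i}  B7 = {a, c, d, e, k}
Tree: B1–B2, B2–B3, B3–B4, B4–B5, B1–B6, B4–B7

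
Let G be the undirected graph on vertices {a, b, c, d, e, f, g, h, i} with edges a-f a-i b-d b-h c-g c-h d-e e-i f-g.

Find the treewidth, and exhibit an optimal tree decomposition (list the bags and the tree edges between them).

Treewidth 2.
One such decomposition:
Bags: B1 = {c, g, h}  B2 = {f, g, h}  B3 = {a, f, h}  B4 = {a, h, i}  B5 = {e, h, i}  B6 = {d, e, h}  B7 = {b, d, h}
Tree: B1–B2, B2–B3, B3–B4, B4–B5, B5–B6, B6–B7

Each bag holds 3 vertices, so the decomposition has width 2, which upper-bounds the treewidth. For the lower bound, G contains the cycle h–c–g–f–a–i–e–d–b–h, so G is not a forest; only forests have treewidth ≤ 1, hence tw(G) ≥ 2. Combining the bounds, tw(G) = 2.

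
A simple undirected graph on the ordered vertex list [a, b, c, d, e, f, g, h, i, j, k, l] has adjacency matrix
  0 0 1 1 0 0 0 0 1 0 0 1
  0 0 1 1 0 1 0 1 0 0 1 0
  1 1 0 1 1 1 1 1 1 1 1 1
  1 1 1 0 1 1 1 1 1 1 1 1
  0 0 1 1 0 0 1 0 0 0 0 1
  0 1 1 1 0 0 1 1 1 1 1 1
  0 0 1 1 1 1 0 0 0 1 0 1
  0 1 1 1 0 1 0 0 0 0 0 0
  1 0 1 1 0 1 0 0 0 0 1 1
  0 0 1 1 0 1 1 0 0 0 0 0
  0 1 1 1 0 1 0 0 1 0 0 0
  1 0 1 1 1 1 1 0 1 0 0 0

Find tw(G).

4

A width-4 tree decomposition is:
Bags: B1 = {b, c, d, f, k}  B2 = {c, d, f, i, k}  B3 = {c, d, f, i, l}  B4 = {b, c, d, f, h}  B5 = {a, c, d, i, l}  B6 = {c, d, f, g, l}  B7 = {c, d, e, g, l}  B8 = {c, d, f, g, j}
Tree: B1–B2, B2–B3, B1–B4, B3–B5, B3–B6, B6–B7, B6–B8
Each bag holds 5 vertices, so the decomposition has width 4, which upper-bounds the treewidth. On the other hand G contains the 5-clique {a, c, d, i, l}. A clique must lie in a single bag of any decomposition, so no decomposition can have width below 4. Therefore the treewidth is 4.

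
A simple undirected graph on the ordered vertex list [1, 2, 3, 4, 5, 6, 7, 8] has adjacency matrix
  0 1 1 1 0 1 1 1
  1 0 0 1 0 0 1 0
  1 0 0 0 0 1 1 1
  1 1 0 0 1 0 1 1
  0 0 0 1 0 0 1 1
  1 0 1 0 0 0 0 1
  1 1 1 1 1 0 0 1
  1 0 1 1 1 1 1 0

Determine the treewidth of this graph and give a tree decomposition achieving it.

Treewidth 3.
Bags: B1 = {1, 4, 7, 8}  B2 = {1, 3, 7, 8}  B3 = {4, 5, 7, 8}  B4 = {1, 3, 6, 8}  B5 = {1, 2, 4, 7}
Tree: B1–B2, B1–B3, B2–B4, B1–B5

Every bag has size at most 4, so the width is 4 − 1 = 3 and tw(G) ≤ 3. For the lower bound, the 4 vertices {1, 3, 6, 8} are pairwise adjacent, and any tree decomposition puts a clique entirely inside one bag — forcing width ≥ 3. Therefore the treewidth is 3.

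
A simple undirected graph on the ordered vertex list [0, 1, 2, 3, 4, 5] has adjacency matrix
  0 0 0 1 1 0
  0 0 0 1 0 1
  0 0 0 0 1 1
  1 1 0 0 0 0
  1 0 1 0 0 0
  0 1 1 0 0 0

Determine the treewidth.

A width-2 tree decomposition is:
Bags: B1 = {0, 3, 4}  B2 = {2, 3, 4}  B3 = {2, 3, 5}  B4 = {1, 3, 5}
Tree: B1–B2, B2–B3, B3–B4
Each bag holds 3 vertices, so the decomposition has width 2, which upper-bounds the treewidth. Since 3–0–4–2–5–1–3 is a cycle in G, G is not acyclic. Forests are exactly the graphs of treewidth ≤ 1, so tw(G) ≥ 2. Hence tw(G) = 2 exactly.

2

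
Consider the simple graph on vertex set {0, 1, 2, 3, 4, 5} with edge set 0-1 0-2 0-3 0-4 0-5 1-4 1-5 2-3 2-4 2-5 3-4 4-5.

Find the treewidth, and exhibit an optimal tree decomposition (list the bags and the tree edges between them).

The largest bag has 4 vertices, giving width 3; this decomposition certifies tw(G) ≤ 3. Conversely, {0, 1, 4, 5} is a clique of size 4, and the vertices of any clique must share a bag in every tree decomposition; so some bag has ≥ 4 vertices and tw(G) ≥ 3. Therefore the treewidth is 3.

Treewidth 3.
One optimal decomposition is:
Bags: B1 = {0, 2, 3, 4}  B2 = {0, 2, 4, 5}  B3 = {0, 1, 4, 5}
Tree: B1–B2, B2–B3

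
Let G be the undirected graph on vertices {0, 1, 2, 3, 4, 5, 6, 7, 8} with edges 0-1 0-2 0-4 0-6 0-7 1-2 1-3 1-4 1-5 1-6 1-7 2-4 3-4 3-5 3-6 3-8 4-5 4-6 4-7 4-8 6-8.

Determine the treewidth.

3

A width-3 tree decomposition is:
Bags: B1 = {1, 3, 4, 6}  B2 = {0, 1, 4, 6}  B3 = {3, 4, 6, 8}  B4 = {0, 1, 2, 4}  B5 = {0, 1, 4, 7}  B6 = {1, 3, 4, 5}
Tree: B1–B2, B1–B3, B2–B4, B2–B5, B1–B6
Every bag has size at most 4, so the width is 4 − 1 = 3 and tw(G) ≤ 3. On the other hand G contains the 4-clique {3, 4, 6, 8}. A clique must lie in a single bag of any decomposition, so no decomposition can have width below 3. The upper and lower bounds meet at 3, so that is the treewidth.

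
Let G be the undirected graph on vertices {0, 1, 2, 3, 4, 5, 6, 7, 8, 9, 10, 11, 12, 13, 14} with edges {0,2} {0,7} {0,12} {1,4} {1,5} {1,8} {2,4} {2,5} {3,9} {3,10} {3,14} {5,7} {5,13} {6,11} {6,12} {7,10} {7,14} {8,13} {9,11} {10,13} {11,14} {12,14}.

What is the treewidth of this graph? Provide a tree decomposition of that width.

Each bag holds 4 vertices, so the decomposition has width 3, which upper-bounds the treewidth. For the lower bound: the 4 vertex sets {1,4,8}, {13}, {5}, {0,2,7,10} are disjoint, each induces a connected subgraph, and every pair is joined by at least one edge of G. Contracting each set to a single vertex therefore yields K_{4} as a minor, and since treewidth is minor-monotone, tw(G) ≥ tw(K_{4}) = 3. Hence tw(G) = 3 exactly.

Treewidth 3.
One optimal decomposition is:
Bags: B1 = {1, 4, 8, 13}  B2 = {1, 4, 5, 13}  B3 = {2, 4, 5, 13}  B4 = {2, 5, 10, 13}  B5 = {2, 5, 7, 10}  B6 = {0, 2, 7, 10}  B7 = {0, 3, 7, 10}  B8 = {0, 3, 7, 14}  B9 = {0, 3, 12, 14}  B10 = {3, 9, 12, 14}  B11 = {9, 11, 12, 14}  B12 = {6, 9, 11, 12}
Tree: B1–B2, B2–B3, B3–B4, B4–B5, B5–B6, B6–B7, B7–B8, B8–B9, B9–B10, B10–B11, B11–B12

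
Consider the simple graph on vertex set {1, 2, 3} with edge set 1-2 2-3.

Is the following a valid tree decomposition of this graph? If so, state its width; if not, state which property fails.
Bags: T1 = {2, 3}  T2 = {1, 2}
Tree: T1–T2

Every vertex of G appears in some bag (union = {1, 2, 3}); every edge is covered by a bag; and for each vertex v the set of bags containing v is connected in the bag tree. The decomposition is therefore valid. The largest bag has 2 vertices, so the width is 1.

Yes; width 1.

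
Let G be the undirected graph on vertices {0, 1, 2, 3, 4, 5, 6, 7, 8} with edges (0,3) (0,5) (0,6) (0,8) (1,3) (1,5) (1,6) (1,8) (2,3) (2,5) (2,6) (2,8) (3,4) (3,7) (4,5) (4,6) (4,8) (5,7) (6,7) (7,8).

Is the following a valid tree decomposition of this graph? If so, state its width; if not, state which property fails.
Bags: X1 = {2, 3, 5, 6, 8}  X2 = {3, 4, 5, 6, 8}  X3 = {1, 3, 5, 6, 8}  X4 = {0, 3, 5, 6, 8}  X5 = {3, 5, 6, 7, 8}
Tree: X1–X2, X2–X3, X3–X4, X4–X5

Yes; width 4.

Checking the three conditions: (i) the bags cover all of {0, 1, 2, 3, 4, 5, 6, 7, 8}; (ii) for each edge, some bag contains both endpoints; (iii) the bags containing any fixed vertex form a subtree. All hold, so the decomposition is valid with width 5 − 1 = 4.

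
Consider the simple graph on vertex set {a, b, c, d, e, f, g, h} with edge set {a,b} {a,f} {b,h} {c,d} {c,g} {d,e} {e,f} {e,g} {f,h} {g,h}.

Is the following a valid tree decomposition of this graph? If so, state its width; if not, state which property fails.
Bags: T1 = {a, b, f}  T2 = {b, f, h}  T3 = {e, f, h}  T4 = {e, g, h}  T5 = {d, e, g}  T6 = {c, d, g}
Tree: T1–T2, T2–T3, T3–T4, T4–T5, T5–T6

Checking the three conditions: (i) the bags cover all of {a, b, c, d, e, f, g, h}; (ii) for each edge, some bag contains both endpoints; (iii) the bags containing any fixed vertex form a subtree. All hold, so the decomposition is valid with width 3 − 1 = 2.

Yes; width 2.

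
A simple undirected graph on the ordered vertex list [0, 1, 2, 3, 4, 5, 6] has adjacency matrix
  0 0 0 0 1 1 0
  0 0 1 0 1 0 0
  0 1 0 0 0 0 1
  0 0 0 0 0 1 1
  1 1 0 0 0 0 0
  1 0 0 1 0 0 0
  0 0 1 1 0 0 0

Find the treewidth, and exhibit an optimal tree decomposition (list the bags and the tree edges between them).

Each bag holds 3 vertices, so the decomposition has width 2, which upper-bounds the treewidth. Since 1–4–0–5–3–6–2–1 is a cycle in G, G is not acyclic. Forests are exactly the graphs of treewidth ≤ 1, so tw(G) ≥ 2. Hence tw(G) = 2 exactly.

Treewidth 2.
One optimal decomposition is:
Bags: B1 = {0, 1, 4}  B2 = {0, 1, 5}  B3 = {1, 3, 5}  B4 = {1, 3, 6}  B5 = {1, 2, 6}
Tree: B1–B2, B2–B3, B3–B4, B4–B5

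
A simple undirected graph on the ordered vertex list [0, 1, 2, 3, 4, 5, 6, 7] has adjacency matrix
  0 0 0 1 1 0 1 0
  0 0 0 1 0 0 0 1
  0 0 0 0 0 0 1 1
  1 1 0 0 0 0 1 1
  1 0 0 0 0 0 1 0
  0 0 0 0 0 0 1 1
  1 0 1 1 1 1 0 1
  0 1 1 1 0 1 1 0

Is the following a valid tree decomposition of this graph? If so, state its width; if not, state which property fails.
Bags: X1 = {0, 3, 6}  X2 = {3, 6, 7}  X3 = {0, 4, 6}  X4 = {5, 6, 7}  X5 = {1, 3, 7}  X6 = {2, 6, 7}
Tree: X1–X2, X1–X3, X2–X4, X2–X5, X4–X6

Checking the three conditions: (i) the bags cover all of {0, 1, 2, 3, 4, 5, 6, 7}; (ii) for each edge, some bag contains both endpoints; (iii) the bags containing any fixed vertex form a subtree. All hold, so the decomposition is valid with width 3 − 1 = 2.

Yes; width 2.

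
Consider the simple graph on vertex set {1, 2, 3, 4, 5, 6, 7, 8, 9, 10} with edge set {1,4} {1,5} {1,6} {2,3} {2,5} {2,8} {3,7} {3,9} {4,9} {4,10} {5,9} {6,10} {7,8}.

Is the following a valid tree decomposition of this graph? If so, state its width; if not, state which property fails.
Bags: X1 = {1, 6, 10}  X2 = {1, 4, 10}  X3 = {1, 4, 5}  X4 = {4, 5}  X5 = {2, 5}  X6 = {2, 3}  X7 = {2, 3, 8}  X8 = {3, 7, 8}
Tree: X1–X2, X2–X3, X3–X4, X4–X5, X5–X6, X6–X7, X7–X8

A tree decomposition must satisfy three properties: every vertex lies in some bag; for every edge, both endpoints lie together in some bag; and for every vertex, the bags containing it form a connected subtree. Here vertex 9 appears in no bag, so the decomposition is invalid.

No — vertex 9 appears in no bag.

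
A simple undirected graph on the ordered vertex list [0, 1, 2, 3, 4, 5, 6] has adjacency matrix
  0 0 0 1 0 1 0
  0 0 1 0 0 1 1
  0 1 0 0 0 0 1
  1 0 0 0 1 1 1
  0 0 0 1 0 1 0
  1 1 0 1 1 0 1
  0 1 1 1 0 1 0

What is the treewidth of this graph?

A width-2 tree decomposition is:
Bags: B1 = {1, 5, 6}  B2 = {3, 5, 6}  B3 = {3, 4, 5}  B4 = {1, 2, 6}  B5 = {0, 3, 5}
Tree: B1–B2, B2–B3, B1–B4, B3–B5
The largest bag has 3 vertices, giving width 2; this decomposition certifies tw(G) ≤ 2. On the other hand G contains the 3-clique {1, 2, 6}. A clique must lie in a single bag of any decomposition, so no decomposition can have width below 2. Therefore the treewidth is 2.

2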